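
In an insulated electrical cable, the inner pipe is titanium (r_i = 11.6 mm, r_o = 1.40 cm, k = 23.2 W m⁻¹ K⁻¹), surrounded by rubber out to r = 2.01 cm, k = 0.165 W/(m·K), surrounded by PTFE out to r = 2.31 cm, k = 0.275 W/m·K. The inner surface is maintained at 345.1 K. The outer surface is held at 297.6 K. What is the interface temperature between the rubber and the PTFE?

T = 306.5 K

Resistance network (inner→outer):
  R'_titanium = ln(0.0140/0.0116)/(2πk) = 0.1881/(2π·23.2) = 0.001290 m·K/W
  R'_rubber = ln(0.0201/0.0140)/(2πk) = 0.3617/(2π·0.165) = 0.3489 m·K/W
  R'_PTFE = ln(0.0231/0.0201)/(2πk) = 0.1391/(2π·0.275) = 0.08051 m·K/W
ΣR = 0.001290 + 0.3489 + 0.08051 = 0.4307 m·K/W
Q' = ΔT/ΣR = (345.1 K − 297.6 K)/0.4307 = 110.3 W/m
From the inner boundary to the rubber/PTFE interface, ΣR_partial = 0.3502 m·K/W.
T_interface = T_in − Q'·ΣR_partial = 345.1 K − (110.3)(0.3502) = 306.5 K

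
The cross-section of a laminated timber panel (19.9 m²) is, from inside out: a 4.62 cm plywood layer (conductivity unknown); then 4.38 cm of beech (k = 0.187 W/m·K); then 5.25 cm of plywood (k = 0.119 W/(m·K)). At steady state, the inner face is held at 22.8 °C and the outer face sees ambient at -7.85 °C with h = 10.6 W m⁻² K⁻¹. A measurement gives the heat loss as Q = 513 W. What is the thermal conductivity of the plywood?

k = 0.110 W/m·K

ΣR = ΔT/Q = |22.8 − -7.85|/513 = 0.05975 K/W
Known resistances:
  R_beech = L/(kA) = 0.0438/(0.187·19.9) = 0.01177 K/W
  R_plywood = L/(kA) = 0.0525/(0.119·19.9) = 0.02217 K/W
  R_conv,out = 1/(hA) = 1/(10.6·19.9) = 0.004741 K/W
R_plywood = ΣR − ΣR_known = 0.05975 − 0.03868 = 0.02107 K/W
L/(kA) = 0.02107 ⇒ k = 0.0462/(0.02107·19.9) = 0.110 W/m·K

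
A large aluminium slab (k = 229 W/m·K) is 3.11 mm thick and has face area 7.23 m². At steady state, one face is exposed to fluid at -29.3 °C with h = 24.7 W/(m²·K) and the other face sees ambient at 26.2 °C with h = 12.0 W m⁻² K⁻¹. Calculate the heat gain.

Q = 3.24 kW

Treat each layer as a resistance in series:
  R_conv,in = 1/(hA) = 1/(24.7·7.23) = 0.005600 K/W
  R_aluminium = L/(kA) = 0.00311/(229·7.23) = 1.878×10^-6 K/W
  R_conv,out = 1/(hA) = 1/(12.0·7.23) = 0.01153 K/W
ΣR = 0.005600 + 1.878×10^-6 + 0.01153 = 0.01713 K/W
Q = ΔT/ΣR = (-29.3 °C − 26.2 °C)/0.01713 = -3240 W
(Negative Q ⇒ heat flows inward; heat gain = 3240 W.)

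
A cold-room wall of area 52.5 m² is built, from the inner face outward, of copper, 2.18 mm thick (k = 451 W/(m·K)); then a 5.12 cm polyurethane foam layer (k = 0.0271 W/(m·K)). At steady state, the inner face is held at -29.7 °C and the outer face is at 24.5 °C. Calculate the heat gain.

Series thermal resistances, inner to outer:
  R_copper = L/(kA) = 0.00218/(451·52.5) = 9.207×10^-8 K/W
  R_polyurethane foam = L/(kA) = 0.0512/(0.0271·52.5) = 0.03599 K/W
ΣR = 9.207×10^-8 + 0.03599 = 0.03599 K/W
Q = ΔT/ΣR = (-29.7 °C − 24.5 °C)/0.03599 = -1510 W
(Negative Q ⇒ heat flows inward; heat gain = 1510 W.)

Q = 1510 W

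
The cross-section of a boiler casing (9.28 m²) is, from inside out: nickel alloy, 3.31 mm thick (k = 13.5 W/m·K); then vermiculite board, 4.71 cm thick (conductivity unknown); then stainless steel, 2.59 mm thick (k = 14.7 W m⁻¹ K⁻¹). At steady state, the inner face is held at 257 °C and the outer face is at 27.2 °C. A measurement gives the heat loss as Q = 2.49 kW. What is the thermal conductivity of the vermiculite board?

ΣR = ΔT/Q = |257 − 27.2|/2490 = 0.09229 K/W
Known resistances:
  R_nickel alloy = L/(kA) = 0.00331/(13.5·9.28) = 2.642×10^-5 K/W
  R_stainless steel = L/(kA) = 0.00259/(14.7·9.28) = 1.899×10^-5 K/W
R_vermiculite board = ΣR − ΣR_known = 0.09229 − 4.541×10^-5 = 0.09224 K/W
L/(kA) = 0.09224 ⇒ k = 0.0471/(0.09224·9.28) = 0.0550 W/m·K

k = 0.0550 W/m·K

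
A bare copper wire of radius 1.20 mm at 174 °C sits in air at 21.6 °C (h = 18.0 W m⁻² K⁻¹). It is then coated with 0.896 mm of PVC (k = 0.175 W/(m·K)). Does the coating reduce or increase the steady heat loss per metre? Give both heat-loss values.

increases: 20.7 → 32.2 W/m

Critical radius for a cylinder: r_cr = k/h = 0.00972 m = 0.972 cm.
Outer radius after coating: r₂ = 0.00120 + 8.96×10^-4 = 0.002096 m.
Since r₁ < r_cr and r₂ ≤ r_cr, the coating moves toward the maximum at r_cr — heat loss rises.
Bare: R = 1/(2πr₁h) = 7.368 m·K/W; Q = 152.4/7.368 = 20.7 W/m.
Coated: R = R_cond + R_conv = 4.726 m·K/W; Q = 152.4/4.726 = 32.2 W/m.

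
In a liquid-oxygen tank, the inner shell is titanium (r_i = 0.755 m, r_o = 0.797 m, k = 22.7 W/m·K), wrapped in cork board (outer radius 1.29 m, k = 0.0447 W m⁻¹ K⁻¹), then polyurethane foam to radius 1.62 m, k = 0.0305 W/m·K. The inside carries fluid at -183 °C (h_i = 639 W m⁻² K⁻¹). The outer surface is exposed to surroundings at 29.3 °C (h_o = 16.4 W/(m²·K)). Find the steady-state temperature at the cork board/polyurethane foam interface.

Series thermal resistances, inner to outer:
  R_conv,in = 1/(4πr²h) = 1/(4π·0.755²·639) = 2.185×10^-4 K/W
  R_titanium = (1/0.755 − 1/0.797)/(4πk) = 0.06980/(4π·22.7) = 2.447×10^-4 K/W
  R_cork board = (1/0.797 − 1/1.29)/(4πk) = 0.4795/(4π·0.0447) = 0.8537 K/W
  R_polyurethane foam = (1/1.29 − 1/1.62)/(4πk) = 0.1579/(4π·0.0305) = 0.4120 K/W
  R_conv,out = 1/(4πr²h) = 1/(4π·1.62²·16.4) = 0.001849 K/W
ΣR = 2.185×10^-4 + 2.447×10^-4 + 0.8537 + 0.4120 + 0.001849 = 1.268 K/W
Q = ΔT/ΣR = (-183 °C − 29.3 °C)/1.268 = -167.4 W
From the inner boundary to the cork board/polyurethane foam interface, ΣR_partial = 0.8542 K/W.
T_interface = T_in − Q·ΣR_partial = -183 °C − (-167.4)(0.8542) = -40.0 °C

T = -40.0 °C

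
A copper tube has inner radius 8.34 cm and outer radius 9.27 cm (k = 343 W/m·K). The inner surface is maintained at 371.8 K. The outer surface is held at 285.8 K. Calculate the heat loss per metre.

Q' = 1750 kW/m

Q' = 2πk·ΔT/ln(r₂/r₁) = 2π × 343 × 86 / ln(0.0927/0.0834) = 1.75×10^6 W/m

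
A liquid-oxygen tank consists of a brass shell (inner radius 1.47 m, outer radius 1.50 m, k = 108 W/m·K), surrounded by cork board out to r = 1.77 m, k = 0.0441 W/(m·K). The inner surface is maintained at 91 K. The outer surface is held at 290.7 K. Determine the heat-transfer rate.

Resistance network (inner→outer):
  R_brass = (1/1.47 − 1/1.50)/(4πk) = 0.01361/(4π·108) = 1.002×10^-5 K/W
  R_cork board = (1/1.50 − 1/1.77)/(4πk) = 0.1017/(4π·0.0441) = 0.1835 K/W
ΣR = 1.002×10^-5 + 0.1835 = 0.1835 K/W
Q = ΔT/ΣR = (91 K − 290.7 K)/0.1835 = -1090 W
(Negative Q ⇒ heat flows inward; heat gain = 1090 W.)

Q = 1090 W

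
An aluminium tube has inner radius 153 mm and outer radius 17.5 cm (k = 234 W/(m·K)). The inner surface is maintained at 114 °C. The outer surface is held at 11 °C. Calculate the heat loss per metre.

Q' = 1.13×10^6 W/m

Q' = 2πk·ΔT/ln(r₂/r₁) = 2π × 234 × 103 / ln(0.175/0.153) = 1.13×10^6 W/m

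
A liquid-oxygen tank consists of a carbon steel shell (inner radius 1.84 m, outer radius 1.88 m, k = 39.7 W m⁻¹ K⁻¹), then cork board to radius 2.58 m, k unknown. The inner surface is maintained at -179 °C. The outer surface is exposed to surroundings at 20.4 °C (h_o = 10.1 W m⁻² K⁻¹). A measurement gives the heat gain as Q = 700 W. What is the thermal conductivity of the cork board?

k = 0.0405 W/m·K

ΣR = ΔT/Q = |-179 − 20.4|/700 = 0.2849 K/W
Known resistances:
  R_carbon steel = (1/1.84 − 1/1.88)/(4πk) = 0.01156/(4π·39.7) = 2.318×10^-5 K/W
  R_conv,out = 1/(4πr²h) = 1/(4π·2.58²·10.1) = 0.001184 K/W
R_cork board = ΣR − ΣR_known = 0.2849 − 0.001207 = 0.2837 K/W
(1/r₁−1/r₂)/(4πk) = 0.2837 ⇒ k = 0.1443/(4π·0.2837) = 0.0405 W/m·K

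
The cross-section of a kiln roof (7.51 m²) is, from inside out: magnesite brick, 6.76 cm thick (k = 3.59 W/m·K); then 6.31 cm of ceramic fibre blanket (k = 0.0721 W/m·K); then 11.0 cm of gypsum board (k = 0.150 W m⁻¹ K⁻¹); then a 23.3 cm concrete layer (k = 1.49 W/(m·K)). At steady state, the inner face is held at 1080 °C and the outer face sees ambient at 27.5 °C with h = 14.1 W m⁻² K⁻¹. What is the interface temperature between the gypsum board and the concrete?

T = 156 °C

Resistance network (inner→outer):
  R_magnesite brick = L/(kA) = 0.0676/(3.59·7.51) = 0.002507 K/W
  R_ceramic fibre blanket = L/(kA) = 0.0631/(0.0721·7.51) = 0.1165 K/W
  R_gypsum board = L/(kA) = 0.110/(0.150·7.51) = 0.09765 K/W
  R_concrete = L/(kA) = 0.233/(1.49·7.51) = 0.02082 K/W
  R_conv,out = 1/(hA) = 1/(14.1·7.51) = 0.009444 K/W
ΣR = 0.002507 + 0.1165 + 0.09765 + 0.02082 + 0.009444 = 0.2469 K/W
Q = ΔT/ΣR = (1080 °C − 27.5 °C)/0.2469 = 4263 W
From the inner boundary to the gypsum board/concrete interface, ΣR_partial = 0.2167 K/W.
T_interface = T_in − Q·ΣR_partial = 1080 °C − (4263)(0.2167) = 156 °C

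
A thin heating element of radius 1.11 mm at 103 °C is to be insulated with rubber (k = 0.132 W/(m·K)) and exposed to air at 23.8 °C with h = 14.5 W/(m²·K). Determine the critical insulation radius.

For a cylinder, r_cr = k_ins/h = 0.132/14.5 = 0.00910 m = 0.910 cm

r_cr = 0.910 cm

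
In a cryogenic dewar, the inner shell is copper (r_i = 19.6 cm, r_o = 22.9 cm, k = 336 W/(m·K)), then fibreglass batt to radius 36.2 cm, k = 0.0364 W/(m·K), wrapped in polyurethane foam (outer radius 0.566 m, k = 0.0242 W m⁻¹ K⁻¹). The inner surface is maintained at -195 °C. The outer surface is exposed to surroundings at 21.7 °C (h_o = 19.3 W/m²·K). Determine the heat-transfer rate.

Resistance network (inner→outer):
  R_copper = (1/0.196 − 1/0.229)/(4πk) = 0.7352/(4π·336) = 1.741×10^-4 K/W
  R_fibreglass batt = (1/0.229 − 1/0.362)/(4πk) = 1.604/(4π·0.0364) = 3.507 K/W
  R_polyurethane foam = (1/0.362 − 1/0.566)/(4πk) = 0.9956/(4π·0.0242) = 3.274 K/W
  R_conv,out = 1/(4πr²h) = 1/(4π·0.566²·19.3) = 0.01287 K/W
ΣR = 1.741×10^-4 + 3.507 + 3.274 + 0.01287 = 6.794 K/W
Q = ΔT/ΣR = (-195 °C − 21.7 °C)/6.794 = -31.9 W
(Negative Q ⇒ heat flows inward; heat gain = 31.9 W.)

Q = 31.9 W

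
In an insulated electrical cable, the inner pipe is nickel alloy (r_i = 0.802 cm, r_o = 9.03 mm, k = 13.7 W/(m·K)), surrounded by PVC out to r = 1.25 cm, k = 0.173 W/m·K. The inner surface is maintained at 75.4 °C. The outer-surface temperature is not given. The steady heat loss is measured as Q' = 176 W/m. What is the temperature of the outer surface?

T_out = 22.5 °C

Sum the resistances:
  R'_nickel alloy = ln(0.00903/0.00802)/(2πk) = 0.1186/(2π·13.7) = 0.001378 m·K/W
  R'_PVC = ln(0.0125/0.00903)/(2πk) = 0.3252/(2π·0.173) = 0.2992 m·K/W
ΣR = 0.3005 m·K/W
ΔT = Q'·ΣR = 176 × 0.3005 = 52.89 K
Heat flows outward, so T_out = T_in − ΔT = 75.4 − 52.89 = 22.5 °C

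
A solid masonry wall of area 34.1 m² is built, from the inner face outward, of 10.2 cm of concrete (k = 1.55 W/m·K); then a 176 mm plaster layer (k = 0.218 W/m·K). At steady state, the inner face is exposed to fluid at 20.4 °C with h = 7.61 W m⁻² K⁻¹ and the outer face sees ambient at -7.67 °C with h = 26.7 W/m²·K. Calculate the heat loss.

Series thermal resistances, inner to outer:
  R_conv,in = 1/(hA) = 1/(7.61·34.1) = 0.003854 K/W
  R_concrete = L/(kA) = 0.102/(1.55·34.1) = 0.001930 K/W
  R_plaster = L/(kA) = 0.176/(0.218·34.1) = 0.02368 K/W
  R_conv,out = 1/(hA) = 1/(26.7·34.1) = 0.001098 K/W
ΣR = 0.003854 + 0.001930 + 0.02368 + 0.001098 = 0.03056 K/W
Q = ΔT/ΣR = (20.4 °C − -7.67 °C)/0.03056 = 919 W

Q = 919 W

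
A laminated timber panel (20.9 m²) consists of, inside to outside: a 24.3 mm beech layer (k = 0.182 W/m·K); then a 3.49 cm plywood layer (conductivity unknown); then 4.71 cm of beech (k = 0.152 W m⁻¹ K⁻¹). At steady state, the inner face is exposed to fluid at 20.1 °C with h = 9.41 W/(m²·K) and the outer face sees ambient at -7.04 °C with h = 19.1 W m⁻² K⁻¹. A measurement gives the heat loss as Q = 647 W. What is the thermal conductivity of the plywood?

k = 0.127 W/m·K

ΣR = ΔT/Q = |20.1 − -7.04|/647 = 0.04195 K/W
Known resistances:
  R_conv,in = 1/(hA) = 1/(9.41·20.9) = 0.005085 K/W
  R_beech = L/(kA) = 0.0243/(0.182·20.9) = 0.006388 K/W
  R_beech = L/(kA) = 0.0471/(0.152·20.9) = 0.01483 K/W
  R_conv,out = 1/(hA) = 1/(19.1·20.9) = 0.002505 K/W
R_plywood = ΣR − ΣR_known = 0.04195 − 0.02881 = 0.01314 K/W
L/(kA) = 0.01314 ⇒ k = 0.0349/(0.01314·20.9) = 0.127 W/m·K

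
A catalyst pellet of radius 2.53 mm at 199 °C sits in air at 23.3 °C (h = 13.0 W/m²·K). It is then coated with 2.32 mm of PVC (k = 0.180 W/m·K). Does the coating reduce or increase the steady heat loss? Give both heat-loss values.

increases: 0.184 → 0.511 W

Critical radius for a sphere: r_cr = 2k/h = 0.0277 m = 2.77 cm.
Outer radius after coating: r₂ = 0.00253 + 0.00232 = 0.00485 m.
Since r₁ < r_cr and r₂ ≤ r_cr, the coating moves toward the maximum at r_cr — heat loss rises.
Bare: R = 1/(4πr₁²h) = 956.3 K/W; Q = 175.7/956.3 = 0.184 W.
Coated: R = R_cond + R_conv = 343.8 K/W; Q = 175.7/343.8 = 0.511 W.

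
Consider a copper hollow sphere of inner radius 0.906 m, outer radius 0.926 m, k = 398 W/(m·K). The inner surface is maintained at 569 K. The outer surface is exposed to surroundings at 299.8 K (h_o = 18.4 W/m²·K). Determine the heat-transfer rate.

Treat each layer as a resistance in series:
  R_copper = (1/0.906 − 1/0.926)/(4πk) = 0.02384/(4π·398) = 4.766×10^-6 K/W
  R_conv,out = 1/(4πr²h) = 1/(4π·0.926²·18.4) = 0.005044 K/W
ΣR = 4.766×10^-6 + 0.005044 = 0.005049 K/W
Q = ΔT/ΣR = (569 K − 299.8 K)/0.005049 = 53300 W

Q = 53300 W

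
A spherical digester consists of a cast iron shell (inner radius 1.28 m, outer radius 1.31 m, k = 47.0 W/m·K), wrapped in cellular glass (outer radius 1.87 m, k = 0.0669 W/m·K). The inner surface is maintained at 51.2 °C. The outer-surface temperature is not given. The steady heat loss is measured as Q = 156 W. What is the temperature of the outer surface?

Sum the resistances:
  R_cast iron = (1/1.28 − 1/1.31)/(4πk) = 0.01789/(4π·47.0) = 3.029×10^-5 K/W
  R_cellular glass = (1/1.31 − 1/1.87)/(4πk) = 0.2286/(4π·0.0669) = 0.2719 K/W
ΣR = 0.2719 K/W
ΔT = Q·ΣR = 156 × 0.2719 = 42.42 K
Heat flows outward, so T_out = T_in − ΔT = 51.2 − 42.42 = 8.78 °C

T_out = 8.78 °C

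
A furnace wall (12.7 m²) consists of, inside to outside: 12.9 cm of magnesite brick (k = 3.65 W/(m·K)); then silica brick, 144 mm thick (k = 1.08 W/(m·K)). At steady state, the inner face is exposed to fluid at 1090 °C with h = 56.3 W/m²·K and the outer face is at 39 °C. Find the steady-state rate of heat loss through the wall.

Resistance network (inner→outer):
  R_conv,in = 1/(hA) = 1/(56.3·12.7) = 0.001399 K/W
  R_magnesite brick = L/(kA) = 0.129/(3.65·12.7) = 0.002783 K/W
  R_silica brick = L/(kA) = 0.144/(1.08·12.7) = 0.01050 K/W
ΣR = 0.001399 + 0.002783 + 0.01050 = 0.01468 K/W
Q = ΔT/ΣR = (1090 °C − 39 °C)/0.01468 = 71600 W

Q = 71600 W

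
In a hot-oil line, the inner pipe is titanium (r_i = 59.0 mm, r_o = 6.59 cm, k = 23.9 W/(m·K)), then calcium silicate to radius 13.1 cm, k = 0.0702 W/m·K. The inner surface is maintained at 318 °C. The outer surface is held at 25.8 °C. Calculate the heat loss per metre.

Q' = 187 W/m

Treat each layer as a resistance in series:
  R'_titanium = ln(0.0659/0.0590)/(2πk) = 0.1106/(2π·23.9) = 7.365×10^-4 m·K/W
  R'_calcium silicate = ln(0.131/0.0659)/(2πk) = 0.6871/(2π·0.0702) = 1.558 m·K/W
ΣR = 7.365×10^-4 + 1.558 = 1.559 m·K/W
Q' = ΔT/ΣR = (318 °C − 25.8 °C)/1.559 = 187 W/m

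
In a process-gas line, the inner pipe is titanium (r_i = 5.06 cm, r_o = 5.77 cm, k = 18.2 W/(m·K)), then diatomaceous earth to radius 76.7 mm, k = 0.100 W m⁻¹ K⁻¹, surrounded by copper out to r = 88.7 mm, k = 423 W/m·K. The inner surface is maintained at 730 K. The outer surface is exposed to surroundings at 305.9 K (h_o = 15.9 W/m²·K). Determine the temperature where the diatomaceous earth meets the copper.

Treat each layer as a resistance in series:
  R'_titanium = ln(0.0577/0.0506)/(2πk) = 0.1313/(2π·18.2) = 0.001148 m·K/W
  R'_diatomaceous earth = ln(0.0767/0.0577)/(2πk) = 0.2846/(2π·0.100) = 0.4530 m·K/W
  R'_copper = ln(0.0887/0.0767)/(2πk) = 0.1454/(2π·423) = 5.469×10^-5 m·K/W
  R'_conv,out = 1/(2πr h) = 1/(2π·0.0887·15.9) = 0.1128 m·K/W
ΣR = 0.001148 + 0.4530 + 5.469×10^-5 + 0.1128 = 0.5670 m·K/W
Q' = ΔT/ΣR = (730 K − 305.9 K)/0.5670 = 748.0 W/m
From the inner boundary to the diatomaceous earth/copper interface, ΣR_partial = 0.4541 m·K/W.
T_interface = T_in − Q'·ΣR_partial = 730 K − (748.0)(0.4541) = 390 K

T = 390 K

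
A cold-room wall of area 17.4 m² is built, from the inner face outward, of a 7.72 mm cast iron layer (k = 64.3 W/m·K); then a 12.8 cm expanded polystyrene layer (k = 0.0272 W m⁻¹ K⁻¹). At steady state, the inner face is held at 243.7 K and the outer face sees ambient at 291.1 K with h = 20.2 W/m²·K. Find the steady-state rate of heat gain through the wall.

Q = 173 W

Treat each layer as a resistance in series:
  R_cast iron = L/(kA) = 0.00772/(64.3·17.4) = 6.900×10^-6 K/W
  R_expanded polystyrene = L/(kA) = 0.128/(0.0272·17.4) = 0.2705 K/W
  R_conv,out = 1/(hA) = 1/(20.2·17.4) = 0.002845 K/W
ΣR = 6.900×10^-6 + 0.2705 + 0.002845 = 0.2734 K/W
Q = ΔT/ΣR = (243.7 K − 291.1 K)/0.2734 = -173 W
(Negative Q ⇒ heat flows inward; heat gain = 173 W.)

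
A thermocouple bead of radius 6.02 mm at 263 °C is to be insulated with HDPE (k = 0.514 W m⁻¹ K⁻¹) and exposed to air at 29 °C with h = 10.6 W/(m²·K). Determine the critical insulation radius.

For a sphere, r_cr = 2k_ins/h = 2·0.514/10.6 = 0.0970 m = 9.70 cm

r_cr = 9.70 cm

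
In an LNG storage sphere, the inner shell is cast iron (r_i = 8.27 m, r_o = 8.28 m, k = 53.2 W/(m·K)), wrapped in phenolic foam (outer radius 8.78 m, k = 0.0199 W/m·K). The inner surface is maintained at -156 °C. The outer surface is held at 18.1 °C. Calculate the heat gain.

Q = 6330 W

Series thermal resistances, inner to outer:
  R_cast iron = (1/8.27 − 1/8.28)/(4πk) = 1.460×10^-4/(4π·53.2) = 2.184×10^-7 K/W
  R_phenolic foam = (1/8.28 − 1/8.78)/(4πk) = 0.006878/(4π·0.0199) = 0.02750 K/W
ΣR = 2.184×10^-7 + 0.02750 = 0.02750 K/W
Q = ΔT/ΣR = (-156 °C − 18.1 °C)/0.02750 = -6330 W
(Negative Q ⇒ heat flows inward; heat gain = 6330 W.)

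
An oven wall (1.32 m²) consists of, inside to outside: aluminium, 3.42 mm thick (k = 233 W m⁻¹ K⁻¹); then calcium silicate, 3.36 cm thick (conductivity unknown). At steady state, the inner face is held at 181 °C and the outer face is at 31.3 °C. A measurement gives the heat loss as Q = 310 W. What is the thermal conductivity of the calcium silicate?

ΣR = ΔT/Q = |181 − 31.3|/310 = 0.4829 K/W
Known resistances:
  R_aluminium = L/(kA) = 0.00342/(233·1.32) = 1.112×10^-5 K/W
R_calcium silicate = ΣR − ΣR_known = 0.4829 − 1.112×10^-5 = 0.4829 K/W
L/(kA) = 0.4829 ⇒ k = 0.0336/(0.4829·1.32) = 0.0527 W/m·K

k = 0.0527 W/m·K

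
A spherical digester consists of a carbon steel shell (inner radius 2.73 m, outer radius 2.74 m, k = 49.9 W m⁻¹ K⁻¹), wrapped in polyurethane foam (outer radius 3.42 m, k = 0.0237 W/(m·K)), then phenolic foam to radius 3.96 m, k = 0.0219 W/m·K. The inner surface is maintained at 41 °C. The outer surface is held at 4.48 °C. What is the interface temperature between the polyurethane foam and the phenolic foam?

T = 18.1 °C

Series thermal resistances, inner to outer:
  R_carbon steel = (1/2.73 − 1/2.74)/(4πk) = 0.001337/(4π·49.9) = 2.132×10^-6 K/W
  R_polyurethane foam = (1/2.74 − 1/3.42)/(4πk) = 0.07257/(4π·0.0237) = 0.2437 K/W
  R_phenolic foam = (1/3.42 − 1/3.96)/(4πk) = 0.03987/(4π·0.0219) = 0.1449 K/W
ΣR = 2.132×10^-6 + 0.2437 + 0.1449 = 0.3886 K/W
Q = ΔT/ΣR = (41 °C − 4.48 °C)/0.3886 = 93.98 W
From the inner boundary to the polyurethane foam/phenolic foam interface, ΣR_partial = 0.2437 K/W.
T_interface = T_in − Q·ΣR_partial = 41 °C − (93.98)(0.2437) = 18.1 °C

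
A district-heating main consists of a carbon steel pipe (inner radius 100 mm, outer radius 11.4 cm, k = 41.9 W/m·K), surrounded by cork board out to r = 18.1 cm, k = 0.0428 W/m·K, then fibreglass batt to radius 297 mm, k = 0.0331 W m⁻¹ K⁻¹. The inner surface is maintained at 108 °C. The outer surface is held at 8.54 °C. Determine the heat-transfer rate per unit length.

Q' = 24.3 W/m

Treat each layer as a resistance in series:
  R'_carbon steel = ln(0.114/0.100)/(2πk) = 0.1310/(2π·41.9) = 4.977×10^-4 m·K/W
  R'_cork board = ln(0.181/0.114)/(2πk) = 0.4623/(2π·0.0428) = 1.719 m·K/W
  R'_fibreglass batt = ln(0.297/0.181)/(2πk) = 0.4952/(2π·0.0331) = 2.381 m·K/W
ΣR = 4.977×10^-4 + 1.719 + 2.381 = 4.100 m·K/W
Q' = ΔT/ΣR = (108 °C − 8.54 °C)/4.100 = 24.3 W/m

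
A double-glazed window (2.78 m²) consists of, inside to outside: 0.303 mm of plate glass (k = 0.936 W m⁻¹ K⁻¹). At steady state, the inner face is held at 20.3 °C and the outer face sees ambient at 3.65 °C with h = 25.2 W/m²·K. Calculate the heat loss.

Q = 1160 W

Series thermal resistances, inner to outer:
  R_plate glass = L/(kA) = 3.03×10^-4/(0.936·2.78) = 1.164×10^-4 K/W
  R_conv,out = 1/(hA) = 1/(25.2·2.78) = 0.01427 K/W
ΣR = 1.164×10^-4 + 0.01427 = 0.01439 K/W
Q = ΔT/ΣR = (20.3 °C − 3.65 °C)/0.01439 = 1160 W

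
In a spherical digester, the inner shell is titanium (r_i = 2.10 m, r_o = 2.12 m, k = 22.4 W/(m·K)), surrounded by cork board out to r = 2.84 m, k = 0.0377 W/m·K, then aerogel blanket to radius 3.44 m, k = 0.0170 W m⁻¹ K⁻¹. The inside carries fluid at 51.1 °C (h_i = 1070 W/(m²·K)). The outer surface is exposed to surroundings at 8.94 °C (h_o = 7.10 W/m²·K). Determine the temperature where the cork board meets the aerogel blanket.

T = 31.4 °C

Treat each layer as a resistance in series:
  R_conv,in = 1/(4πr²h) = 1/(4π·2.10²·1070) = 1.686×10^-5 K/W
  R_titanium = (1/2.10 − 1/2.12)/(4πk) = 0.004492/(4π·22.4) = 1.596×10^-5 K/W
  R_cork board = (1/2.12 − 1/2.84)/(4πk) = 0.1196/(4π·0.0377) = 0.2524 K/W
  R_aerogel blanket = (1/2.84 − 1/3.44)/(4πk) = 0.06142/(4π·0.0170) = 0.2875 K/W
  R_conv,out = 1/(4πr²h) = 1/(4π·3.44²·7.10) = 9.471×10^-4 K/W
ΣR = 1.686×10^-5 + 1.596×10^-5 + 0.2524 + 0.2875 + 9.471×10^-4 = 0.5409 K/W
Q = ΔT/ΣR = (51.1 °C − 8.94 °C)/0.5409 = 77.94 W
From the inner boundary to the cork board/aerogel blanket interface, ΣR_partial = 0.2524 K/W.
T_interface = T_in − Q·ΣR_partial = 51.1 °C − (77.94)(0.2524) = 31.4 °C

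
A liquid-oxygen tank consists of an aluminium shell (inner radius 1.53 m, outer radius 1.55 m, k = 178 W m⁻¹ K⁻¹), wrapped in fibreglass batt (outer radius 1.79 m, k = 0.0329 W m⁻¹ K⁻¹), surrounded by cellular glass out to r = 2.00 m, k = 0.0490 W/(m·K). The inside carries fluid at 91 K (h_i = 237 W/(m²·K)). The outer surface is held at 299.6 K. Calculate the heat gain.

Series thermal resistances, inner to outer:
  R_conv,in = 1/(4πr²h) = 1/(4π·1.53²·237) = 1.434×10^-4 K/W
  R_aluminium = (1/1.53 − 1/1.55)/(4πk) = 0.008433/(4π·178) = 3.770×10^-6 K/W
  R_fibreglass batt = (1/1.55 − 1/1.79)/(4πk) = 0.08650/(4π·0.0329) = 0.2092 K/W
  R_cellular glass = (1/1.79 − 1/2.00)/(4πk) = 0.05866/(4π·0.0490) = 0.09526 K/W
ΣR = 1.434×10^-4 + 3.770×10^-6 + 0.2092 + 0.09526 = 0.3046 K/W
Q = ΔT/ΣR = (91 K − 299.6 K)/0.3046 = -685 W
(Negative Q ⇒ heat flows inward; heat gain = 685 W.)

Q = 685 W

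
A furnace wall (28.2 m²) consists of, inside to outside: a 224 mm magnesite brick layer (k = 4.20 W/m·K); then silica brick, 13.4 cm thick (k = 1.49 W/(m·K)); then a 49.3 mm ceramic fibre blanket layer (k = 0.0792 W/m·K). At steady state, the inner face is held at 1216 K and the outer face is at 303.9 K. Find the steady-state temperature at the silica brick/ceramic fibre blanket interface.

Series thermal resistances, inner to outer:
  R_magnesite brick = L/(kA) = 0.224/(4.20·28.2) = 0.001891 K/W
  R_silica brick = L/(kA) = 0.134/(1.49·28.2) = 0.003189 K/W
  R_ceramic fibre blanket = L/(kA) = 0.0493/(0.0792·28.2) = 0.02207 K/W
ΣR = 0.001891 + 0.003189 + 0.02207 = 0.02715 K/W
Q = ΔT/ΣR = (1216 K − 303.9 K)/0.02715 = 33590 W
From the inner boundary to the silica brick/ceramic fibre blanket interface, ΣR_partial = 0.005080 K/W.
T_interface = T_in − Q·ΣR_partial = 1216 K − (33590)(0.005080) = 1045 K

T = 1045 K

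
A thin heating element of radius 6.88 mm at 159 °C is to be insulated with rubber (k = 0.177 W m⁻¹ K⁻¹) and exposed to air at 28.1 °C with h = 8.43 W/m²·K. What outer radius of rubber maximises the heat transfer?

r_cr = 2.10 cm

For a cylinder, r_cr = k_ins/h = 0.177/8.43 = 0.0210 m = 2.10 cm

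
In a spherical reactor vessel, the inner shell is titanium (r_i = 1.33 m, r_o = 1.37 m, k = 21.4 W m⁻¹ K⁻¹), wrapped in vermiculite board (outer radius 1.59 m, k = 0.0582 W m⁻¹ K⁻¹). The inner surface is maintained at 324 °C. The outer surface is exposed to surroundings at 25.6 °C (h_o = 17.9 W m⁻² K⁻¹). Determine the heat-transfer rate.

Q = 2.13 kW

Resistance network (inner→outer):
  R_titanium = (1/1.33 − 1/1.37)/(4πk) = 0.02195/(4π·21.4) = 8.163×10^-5 K/W
  R_vermiculite board = (1/1.37 − 1/1.59)/(4πk) = 0.1010/(4π·0.0582) = 0.1381 K/W
  R_conv,out = 1/(4πr²h) = 1/(4π·1.59²·17.9) = 0.001759 K/W
ΣR = 8.163×10^-5 + 0.1381 + 0.001759 = 0.1399 K/W
Q = ΔT/ΣR = (324 °C − 25.6 °C)/0.1399 = 2130 W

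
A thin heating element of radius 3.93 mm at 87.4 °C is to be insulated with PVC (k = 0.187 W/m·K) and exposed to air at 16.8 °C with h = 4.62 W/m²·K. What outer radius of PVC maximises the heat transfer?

For a cylinder, r_cr = k_ins/h = 0.187/4.62 = 0.0405 m = 4.05 cm

r_cr = 4.05 cm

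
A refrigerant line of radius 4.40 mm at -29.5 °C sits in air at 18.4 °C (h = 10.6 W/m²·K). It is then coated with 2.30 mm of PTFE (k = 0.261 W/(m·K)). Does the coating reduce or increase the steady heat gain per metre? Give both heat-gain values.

increases: 14.0 → 19.2 W/m

Critical radius for a cylinder: r_cr = k/h = 0.0246 m = 2.46 cm.
Outer radius after coating: r₂ = 0.00440 + 0.00230 = 0.00670 m.
Since r₁ < r_cr and r₂ ≤ r_cr, the coating moves toward the maximum at r_cr — heat gain rises.
Bare: R = 1/(2πr₁h) = 3.412 m·K/W; Q = 47.9/3.412 = 14.0 W/m.
Coated: R = R_cond + R_conv = 2.497 m·K/W; Q = 47.9/2.497 = 19.2 W/m.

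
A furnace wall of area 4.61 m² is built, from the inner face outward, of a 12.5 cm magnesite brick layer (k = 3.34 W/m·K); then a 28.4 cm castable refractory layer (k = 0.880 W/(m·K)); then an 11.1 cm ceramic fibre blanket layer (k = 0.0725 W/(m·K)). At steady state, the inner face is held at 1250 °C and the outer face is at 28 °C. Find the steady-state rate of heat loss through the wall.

Q = 2980 W

Treat each layer as a resistance in series:
  R_magnesite brick = L/(kA) = 0.125/(3.34·4.61) = 0.008118 K/W
  R_castable refractory = L/(kA) = 0.284/(0.880·4.61) = 0.07001 K/W
  R_ceramic fibre blanket = L/(kA) = 0.111/(0.0725·4.61) = 0.3321 K/W
ΣR = 0.008118 + 0.07001 + 0.3321 = 0.4102 K/W
Q = ΔT/ΣR = (1250 °C − 28 °C)/0.4102 = 2980 W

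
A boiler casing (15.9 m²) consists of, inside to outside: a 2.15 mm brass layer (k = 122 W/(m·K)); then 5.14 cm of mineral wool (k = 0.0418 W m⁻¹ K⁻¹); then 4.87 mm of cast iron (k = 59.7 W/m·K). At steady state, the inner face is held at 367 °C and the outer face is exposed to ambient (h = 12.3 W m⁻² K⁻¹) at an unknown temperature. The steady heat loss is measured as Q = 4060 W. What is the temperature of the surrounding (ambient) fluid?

T_out = 32.2 °C

Sum the resistances:
  R_brass = L/(kA) = 0.00215/(122·15.9) = 1.108×10^-6 K/W
  R_mineral wool = L/(kA) = 0.0514/(0.0418·15.9) = 0.07734 K/W
  R_cast iron = L/(kA) = 0.00487/(59.7·15.9) = 5.130×10^-6 K/W
  R_conv,out = 1/(hA) = 1/(12.3·15.9) = 0.005113 K/W
ΣR = 0.08246 K/W
ΔT = Q·ΣR = 4060 × 0.08246 = 334.8 K
Heat flows outward, so T_out = T_in − ΔT = 367 − 334.8 = 32.2 °C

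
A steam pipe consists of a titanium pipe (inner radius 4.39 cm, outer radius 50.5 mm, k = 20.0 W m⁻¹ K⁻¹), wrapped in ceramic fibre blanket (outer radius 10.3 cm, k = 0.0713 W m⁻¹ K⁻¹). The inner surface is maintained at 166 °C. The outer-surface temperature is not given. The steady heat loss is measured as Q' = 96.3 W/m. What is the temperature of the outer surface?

T_out = 12.7 °C

Series resistances:
  R'_titanium = ln(0.0505/0.0439)/(2πk) = 0.1401/(2π·20.0) = 0.001115 m·K/W
  R'_ceramic fibre blanket = ln(0.103/0.0505)/(2πk) = 0.7128/(2π·0.0713) = 1.591 m·K/W
ΣR = 1.592 m·K/W
ΔT = Q'·ΣR = 96.3 × 1.592 = 153.3 K
Heat flows outward, so T_out = T_in − ΔT = 166 − 153.3 = 12.7 °C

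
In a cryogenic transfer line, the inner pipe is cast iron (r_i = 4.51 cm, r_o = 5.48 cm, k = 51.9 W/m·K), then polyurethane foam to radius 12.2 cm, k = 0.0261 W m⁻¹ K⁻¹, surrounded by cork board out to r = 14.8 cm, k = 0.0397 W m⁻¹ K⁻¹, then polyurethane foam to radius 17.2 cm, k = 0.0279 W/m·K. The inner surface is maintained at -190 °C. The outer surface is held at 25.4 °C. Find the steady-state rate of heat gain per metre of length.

Treat each layer as a resistance in series:
  R'_cast iron = ln(0.0548/0.0451)/(2πk) = 0.1948/(2π·51.9) = 5.974×10^-4 m·K/W
  R'_polyurethane foam = ln(0.122/0.0548)/(2πk) = 0.8003/(2π·0.0261) = 4.880 m·K/W
  R'_cork board = ln(0.148/0.122)/(2πk) = 0.1932/(2π·0.0397) = 0.7745 m·K/W
  R'_polyurethane foam = ln(0.172/0.148)/(2πk) = 0.1503/(2π·0.0279) = 0.8573 m·K/W
ΣR = 5.974×10^-4 + 4.880 + 0.7745 + 0.8573 = 6.512 m·K/W
Q' = ΔT/ΣR = (-190 °C − 25.4 °C)/6.512 = -33.1 W/m
(Negative Q' ⇒ heat flows inward; heat gain = 33.1 W/m.)

Q' = 33.1 W/m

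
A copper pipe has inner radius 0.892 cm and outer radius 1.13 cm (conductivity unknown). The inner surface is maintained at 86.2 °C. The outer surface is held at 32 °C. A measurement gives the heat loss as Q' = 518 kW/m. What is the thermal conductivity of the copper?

k = 360 W/m·K

ΣR = ΔT/Q' = |86.2 − 32|/5.18×10^5 = 1.046×10^-4 m·K/W
ln(r₂/r₁)/(2πk) = 1.046×10^-4 ⇒ k = 0.2365/(2π·1.046×10^-4) = 360 W/m·K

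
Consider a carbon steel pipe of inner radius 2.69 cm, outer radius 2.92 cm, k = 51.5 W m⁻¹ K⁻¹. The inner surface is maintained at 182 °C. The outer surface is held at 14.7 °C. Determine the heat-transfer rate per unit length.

Q' = 2πk·ΔT/ln(r₂/r₁) = 2π × 51.5 × 167.3 / ln(0.0292/0.0269) = 6.60×10^5 W/m

Q' = 660 kW/m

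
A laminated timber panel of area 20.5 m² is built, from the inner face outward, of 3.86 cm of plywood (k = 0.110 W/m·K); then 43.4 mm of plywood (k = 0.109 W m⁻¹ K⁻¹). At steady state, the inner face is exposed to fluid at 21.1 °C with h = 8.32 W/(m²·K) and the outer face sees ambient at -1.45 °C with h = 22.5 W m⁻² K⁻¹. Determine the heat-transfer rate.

Series thermal resistances, inner to outer:
  R_conv,in = 1/(hA) = 1/(8.32·20.5) = 0.005863 K/W
  R_plywood = L/(kA) = 0.0386/(0.110·20.5) = 0.01712 K/W
  R_plywood = L/(kA) = 0.0434/(0.109·20.5) = 0.01942 K/W
  R_conv,out = 1/(hA) = 1/(22.5·20.5) = 0.002168 K/W
ΣR = 0.005863 + 0.01712 + 0.01942 + 0.002168 = 0.04457 K/W
Q = ΔT/ΣR = (21.1 °C − -1.45 °C)/0.04457 = 506 W

Q = 506 W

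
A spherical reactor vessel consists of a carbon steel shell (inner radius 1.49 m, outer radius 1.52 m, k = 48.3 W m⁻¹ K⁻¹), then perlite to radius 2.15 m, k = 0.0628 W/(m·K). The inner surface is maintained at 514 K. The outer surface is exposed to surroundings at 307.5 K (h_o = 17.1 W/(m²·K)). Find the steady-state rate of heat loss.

Q = 842 W

Resistance network (inner→outer):
  R_carbon steel = (1/1.49 − 1/1.52)/(4πk) = 0.01325/(4π·48.3) = 2.182×10^-5 K/W
  R_perlite = (1/1.52 − 1/2.15)/(4πk) = 0.1928/(4π·0.0628) = 0.2443 K/W
  R_conv,out = 1/(4πr²h) = 1/(4π·2.15²·17.1) = 0.001007 K/W
ΣR = 2.182×10^-5 + 0.2443 + 0.001007 = 0.2453 K/W
Q = ΔT/ΣR = (514 K − 307.5 K)/0.2453 = 842 W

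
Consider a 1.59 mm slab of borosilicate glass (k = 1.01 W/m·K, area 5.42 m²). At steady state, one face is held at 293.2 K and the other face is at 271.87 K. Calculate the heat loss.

Q = 73400 W

Q = kA·ΔT/L = 1.01 × 5.42 × |293.2 K − 271.87 K| / 0.00159 = 73400 W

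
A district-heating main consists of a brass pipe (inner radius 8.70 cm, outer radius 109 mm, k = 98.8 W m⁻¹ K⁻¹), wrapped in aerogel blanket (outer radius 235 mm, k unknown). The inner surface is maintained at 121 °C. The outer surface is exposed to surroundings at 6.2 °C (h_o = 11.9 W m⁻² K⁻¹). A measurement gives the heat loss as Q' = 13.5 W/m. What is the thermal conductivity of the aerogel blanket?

k = 0.0145 W/m·K

ΣR = ΔT/Q' = |121 − 6.2|/13.5 = 8.504 m·K/W
Known resistances:
  R'_brass = ln(0.109/0.0870)/(2πk) = 0.2254/(2π·98.8) = 3.632×10^-4 m·K/W
  R'_conv,out = 1/(2πr h) = 1/(2π·0.235·11.9) = 0.05691 m·K/W
R_aerogel blanket = ΣR − ΣR_known = 8.504 − 0.05727 = 8.447 m·K/W
ln(r₂/r₁)/(2πk) = 8.447 ⇒ k = 0.7682/(2π·8.447) = 0.0145 W/m·K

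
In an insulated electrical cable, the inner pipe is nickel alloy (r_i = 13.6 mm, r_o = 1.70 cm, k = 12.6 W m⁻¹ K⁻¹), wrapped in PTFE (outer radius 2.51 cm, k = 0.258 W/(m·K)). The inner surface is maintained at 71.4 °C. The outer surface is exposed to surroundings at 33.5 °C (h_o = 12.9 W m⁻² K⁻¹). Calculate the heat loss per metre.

Q' = 51.6 W/m

Series thermal resistances, inner to outer:
  R'_nickel alloy = ln(0.0170/0.0136)/(2πk) = 0.2231/(2π·12.6) = 0.002819 m·K/W
  R'_PTFE = ln(0.0251/0.0170)/(2πk) = 0.3897/(2π·0.258) = 0.2404 m·K/W
  R'_conv,out = 1/(2πr h) = 1/(2π·0.0251·12.9) = 0.4915 m·K/W
ΣR = 0.002819 + 0.2404 + 0.4915 = 0.7347 m·K/W
Q' = ΔT/ΣR = (71.4 °C − 33.5 °C)/0.7347 = 51.6 W/m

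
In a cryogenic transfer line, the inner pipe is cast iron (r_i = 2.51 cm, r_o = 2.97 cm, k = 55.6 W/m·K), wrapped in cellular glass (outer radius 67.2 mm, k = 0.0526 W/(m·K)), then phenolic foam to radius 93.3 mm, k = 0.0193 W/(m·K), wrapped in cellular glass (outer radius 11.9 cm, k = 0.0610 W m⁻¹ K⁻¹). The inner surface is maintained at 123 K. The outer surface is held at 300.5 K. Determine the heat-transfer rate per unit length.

Q' = 30.5 W/m

Resistance network (inner→outer):
  R'_cast iron = ln(0.0297/0.0251)/(2πk) = 0.1683/(2π·55.6) = 4.817×10^-4 m·K/W
  R'_cellular glass = ln(0.0672/0.0297)/(2πk) = 0.8165/(2π·0.0526) = 2.471 m·K/W
  R'_phenolic foam = ln(0.0933/0.0672)/(2πk) = 0.3281/(2π·0.0193) = 2.706 m·K/W
  R'_cellular glass = ln(0.119/0.0933)/(2πk) = 0.2433/(2π·0.0610) = 0.6348 m·K/W
ΣR = 4.817×10^-4 + 2.471 + 2.706 + 0.6348 = 5.812 m·K/W
Q' = ΔT/ΣR = (123 K − 300.5 K)/5.812 = -30.5 W/m
(Negative Q' ⇒ heat flows inward; heat gain = 30.5 W/m.)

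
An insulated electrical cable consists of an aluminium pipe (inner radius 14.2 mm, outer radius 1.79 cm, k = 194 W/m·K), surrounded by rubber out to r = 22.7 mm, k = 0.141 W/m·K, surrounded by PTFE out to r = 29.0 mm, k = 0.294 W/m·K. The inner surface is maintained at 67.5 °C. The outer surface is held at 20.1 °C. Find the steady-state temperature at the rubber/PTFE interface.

Treat each layer as a resistance in series:
  R'_aluminium = ln(0.0179/0.0142)/(2πk) = 0.2316/(2π·194) = 1.900×10^-4 m·K/W
  R'_rubber = ln(0.0227/0.0179)/(2πk) = 0.2376/(2π·0.141) = 0.2682 m·K/W
  R'_PTFE = ln(0.0290/0.0227)/(2πk) = 0.2449/(2π·0.294) = 0.1326 m·K/W
ΣR = 1.900×10^-4 + 0.2682 + 0.1326 = 0.4010 m·K/W
Q' = ΔT/ΣR = (67.5 °C − 20.1 °C)/0.4010 = 118.2 W/m
From the inner boundary to the rubber/PTFE interface, ΣR_partial = 0.2684 m·K/W.
T_interface = T_in − Q'·ΣR_partial = 67.5 °C − (118.2)(0.2684) = 35.8 °C

T = 35.8 °C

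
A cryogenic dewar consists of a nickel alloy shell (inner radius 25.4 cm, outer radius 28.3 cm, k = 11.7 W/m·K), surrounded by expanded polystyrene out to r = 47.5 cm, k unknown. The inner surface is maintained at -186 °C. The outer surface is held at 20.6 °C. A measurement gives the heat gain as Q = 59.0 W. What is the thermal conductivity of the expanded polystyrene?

ΣR = ΔT/Q = |-186 − 20.6|/59.0 = 3.502 K/W
Known resistances:
  R_nickel alloy = (1/0.254 − 1/0.283)/(4πk) = 0.4034/(4π·11.7) = 0.002744 K/W
R_expanded polystyrene = ΣR − ΣR_known = 3.502 − 0.002744 = 3.499 K/W
(1/r₁−1/r₂)/(4πk) = 3.499 ⇒ k = 1.428/(4π·3.499) = 0.0325 W/m·K

k = 0.0325 W/m·K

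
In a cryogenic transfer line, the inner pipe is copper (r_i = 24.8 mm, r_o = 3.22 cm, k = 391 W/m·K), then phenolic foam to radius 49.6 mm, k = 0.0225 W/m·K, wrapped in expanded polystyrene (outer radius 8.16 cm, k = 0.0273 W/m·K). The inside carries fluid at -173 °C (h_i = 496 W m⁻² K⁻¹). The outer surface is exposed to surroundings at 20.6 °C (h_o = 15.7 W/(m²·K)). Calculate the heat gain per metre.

Q' = 31.8 W/m

Treat each layer as a resistance in series:
  R'_conv,in = 1/(2πr h) = 1/(2π·0.0248·496) = 0.01294 m·K/W
  R'_copper = ln(0.0322/0.0248)/(2πk) = 0.2611/(2π·391) = 1.063×10^-4 m·K/W
  R'_phenolic foam = ln(0.0496/0.0322)/(2πk) = 0.4320/(2π·0.0225) = 3.056 m·K/W
  R'_expanded polystyrene = ln(0.0816/0.0496)/(2πk) = 0.4978/(2π·0.0273) = 2.902 m·K/W
  R'_conv,out = 1/(2πr h) = 1/(2π·0.0816·15.7) = 0.1242 m·K/W
ΣR = 0.01294 + 1.063×10^-4 + 3.056 + 2.902 + 0.1242 = 6.095 m·K/W
Q' = ΔT/ΣR = (-173 °C − 20.6 °C)/6.095 = -31.8 W/m
(Negative Q' ⇒ heat flows inward; heat gain = 31.8 W/m.)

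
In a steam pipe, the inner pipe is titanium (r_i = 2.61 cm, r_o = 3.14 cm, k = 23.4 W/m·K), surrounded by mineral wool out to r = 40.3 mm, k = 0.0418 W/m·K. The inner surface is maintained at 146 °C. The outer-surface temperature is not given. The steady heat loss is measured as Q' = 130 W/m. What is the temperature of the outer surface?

Series resistances:
  R'_titanium = ln(0.0314/0.0261)/(2πk) = 0.1849/(2π·23.4) = 0.001257 m·K/W
  R'_mineral wool = ln(0.0403/0.0314)/(2πk) = 0.2495/(2π·0.0418) = 0.9501 m·K/W
ΣR = 0.9514 m·K/W
ΔT = Q'·ΣR = 130 × 0.9514 = 123.7 K
Heat flows outward, so T_out = T_in − ΔT = 146 − 123.7 = 22.3 °C

T_out = 22.3 °C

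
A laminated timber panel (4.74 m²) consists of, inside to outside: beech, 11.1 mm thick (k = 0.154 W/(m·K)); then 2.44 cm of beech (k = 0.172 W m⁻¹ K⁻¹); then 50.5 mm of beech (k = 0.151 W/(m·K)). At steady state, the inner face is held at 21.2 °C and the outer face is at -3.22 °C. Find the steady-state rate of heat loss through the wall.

Q = 211 W

Treat each layer as a resistance in series:
  R_beech = L/(kA) = 0.0111/(0.154·4.74) = 0.01521 K/W
  R_beech = L/(kA) = 0.0244/(0.172·4.74) = 0.02993 K/W
  R_beech = L/(kA) = 0.0505/(0.151·4.74) = 0.07056 K/W
ΣR = 0.01521 + 0.02993 + 0.07056 = 0.1157 K/W
Q = ΔT/ΣR = (21.2 °C − -3.22 °C)/0.1157 = 211 W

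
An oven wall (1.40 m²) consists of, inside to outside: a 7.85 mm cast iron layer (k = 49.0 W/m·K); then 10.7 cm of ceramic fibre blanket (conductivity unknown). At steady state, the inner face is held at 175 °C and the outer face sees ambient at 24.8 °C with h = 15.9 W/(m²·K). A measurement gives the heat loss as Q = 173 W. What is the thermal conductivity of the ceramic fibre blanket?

k = 0.0928 W/m·K

ΣR = ΔT/Q = |175 − 24.8|/173 = 0.8682 K/W
Known resistances:
  R_cast iron = L/(kA) = 0.00785/(49.0·1.40) = 1.144×10^-4 K/W
  R_conv,out = 1/(hA) = 1/(15.9·1.40) = 0.04492 K/W
R_ceramic fibre blanket = ΣR − ΣR_known = 0.8682 − 0.04503 = 0.8232 K/W
L/(kA) = 0.8232 ⇒ k = 0.107/(0.8232·1.40) = 0.0928 W/m·K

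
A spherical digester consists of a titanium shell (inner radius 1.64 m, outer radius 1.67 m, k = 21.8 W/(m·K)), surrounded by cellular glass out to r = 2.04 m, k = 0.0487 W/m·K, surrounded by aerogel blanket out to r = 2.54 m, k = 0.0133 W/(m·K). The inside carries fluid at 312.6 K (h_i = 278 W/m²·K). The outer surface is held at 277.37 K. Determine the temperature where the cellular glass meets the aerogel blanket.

Treat each layer as a resistance in series:
  R_conv,in = 1/(4πr²h) = 1/(4π·1.64²·278) = 1.064×10^-4 K/W
  R_titanium = (1/1.64 − 1/1.67)/(4πk) = 0.01095/(4π·21.8) = 3.998×10^-5 K/W
  R_cellular glass = (1/1.67 − 1/2.04)/(4πk) = 0.1086/(4π·0.0487) = 0.1775 K/W
  R_aerogel blanket = (1/2.04 − 1/2.54)/(4πk) = 0.09650/(4π·0.0133) = 0.5774 K/W
ΣR = 1.064×10^-4 + 3.998×10^-5 + 0.1775 + 0.5774 = 0.7550 K/W
Q = ΔT/ΣR = (312.6 K − 277.37 K)/0.7550 = 46.66 W
From the inner boundary to the cellular glass/aerogel blanket interface, ΣR_partial = 0.1776 K/W.
T_interface = T_in − Q·ΣR_partial = 312.6 K − (46.66)(0.1776) = 304.3 K

T = 304.3 K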